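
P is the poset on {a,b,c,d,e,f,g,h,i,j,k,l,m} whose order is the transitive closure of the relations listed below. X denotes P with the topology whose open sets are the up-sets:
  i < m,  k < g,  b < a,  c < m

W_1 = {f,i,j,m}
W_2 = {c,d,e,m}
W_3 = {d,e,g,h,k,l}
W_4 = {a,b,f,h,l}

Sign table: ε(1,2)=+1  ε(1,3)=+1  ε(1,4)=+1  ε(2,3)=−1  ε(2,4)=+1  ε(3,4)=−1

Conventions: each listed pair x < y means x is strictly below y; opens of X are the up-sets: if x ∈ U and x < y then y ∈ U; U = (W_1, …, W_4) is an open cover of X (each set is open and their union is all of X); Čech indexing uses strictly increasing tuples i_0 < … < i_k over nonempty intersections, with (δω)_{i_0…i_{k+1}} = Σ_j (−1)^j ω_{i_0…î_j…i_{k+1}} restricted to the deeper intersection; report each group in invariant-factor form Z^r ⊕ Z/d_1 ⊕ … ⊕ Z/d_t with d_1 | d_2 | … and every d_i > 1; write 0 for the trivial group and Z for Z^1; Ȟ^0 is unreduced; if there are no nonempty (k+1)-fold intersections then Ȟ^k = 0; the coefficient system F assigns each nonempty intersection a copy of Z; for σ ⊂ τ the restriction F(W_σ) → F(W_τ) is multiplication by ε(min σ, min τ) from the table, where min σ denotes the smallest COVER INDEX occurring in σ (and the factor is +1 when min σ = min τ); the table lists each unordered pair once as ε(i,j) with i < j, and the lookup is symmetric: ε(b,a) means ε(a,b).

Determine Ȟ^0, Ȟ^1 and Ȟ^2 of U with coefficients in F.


Ȟ^0(U;F) ≅ Z, Ȟ^1(U;F) ≅ Z, Ȟ^2(U;F) ≅ 0

nonempty intersections:
  W12={m} W14={f} W23={d,e} W34={h,l}
C dims 4,4; δ0: rk 3, SNF 1^3
Ȟ^0: (4−3)−0=1 ⇒ Z
Ȟ^1: (4−0)−3=1 ⇒ Z
Ȟ^2: (0−0)−0=0 ⇒ 0


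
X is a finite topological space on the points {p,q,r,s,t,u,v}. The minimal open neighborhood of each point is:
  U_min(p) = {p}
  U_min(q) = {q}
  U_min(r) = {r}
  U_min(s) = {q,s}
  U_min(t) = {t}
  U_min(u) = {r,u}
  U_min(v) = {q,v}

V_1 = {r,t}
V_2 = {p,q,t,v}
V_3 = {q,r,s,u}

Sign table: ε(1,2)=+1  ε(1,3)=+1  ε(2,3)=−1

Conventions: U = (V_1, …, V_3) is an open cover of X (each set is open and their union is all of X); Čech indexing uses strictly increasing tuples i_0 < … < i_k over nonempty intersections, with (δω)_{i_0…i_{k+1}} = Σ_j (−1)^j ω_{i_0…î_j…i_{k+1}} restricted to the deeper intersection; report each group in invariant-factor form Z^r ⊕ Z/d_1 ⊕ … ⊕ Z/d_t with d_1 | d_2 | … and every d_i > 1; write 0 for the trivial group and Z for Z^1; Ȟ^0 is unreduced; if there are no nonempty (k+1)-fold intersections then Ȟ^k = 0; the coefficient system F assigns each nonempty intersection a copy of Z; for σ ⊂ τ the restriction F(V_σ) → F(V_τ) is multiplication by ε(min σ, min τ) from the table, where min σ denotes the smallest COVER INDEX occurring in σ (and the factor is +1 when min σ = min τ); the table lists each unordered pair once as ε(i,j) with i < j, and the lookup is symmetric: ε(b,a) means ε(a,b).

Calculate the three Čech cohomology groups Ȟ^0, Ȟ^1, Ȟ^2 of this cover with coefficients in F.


Ȟ^0(U;F) ≅ 0; Ȟ^1(U;F) ≅ Z/2; Ȟ^2(U;F) ≅ 0

nerve of the cover:
  V12={t} V13={r} V23={q}
C dims 3,3; δ0: rk 3, SNF 1^2·2
Ȟ^0 = (3 − 3) − 0 = 0, so Ȟ^0 ≅ 0
Ȟ^1 = (3 − 0) − 3 = 0 plus torsion [2], so Ȟ^1 ≅ Z/2
Ȟ^2 = (0 − 0) − 0 = 0, so Ȟ^2 ≅ 0


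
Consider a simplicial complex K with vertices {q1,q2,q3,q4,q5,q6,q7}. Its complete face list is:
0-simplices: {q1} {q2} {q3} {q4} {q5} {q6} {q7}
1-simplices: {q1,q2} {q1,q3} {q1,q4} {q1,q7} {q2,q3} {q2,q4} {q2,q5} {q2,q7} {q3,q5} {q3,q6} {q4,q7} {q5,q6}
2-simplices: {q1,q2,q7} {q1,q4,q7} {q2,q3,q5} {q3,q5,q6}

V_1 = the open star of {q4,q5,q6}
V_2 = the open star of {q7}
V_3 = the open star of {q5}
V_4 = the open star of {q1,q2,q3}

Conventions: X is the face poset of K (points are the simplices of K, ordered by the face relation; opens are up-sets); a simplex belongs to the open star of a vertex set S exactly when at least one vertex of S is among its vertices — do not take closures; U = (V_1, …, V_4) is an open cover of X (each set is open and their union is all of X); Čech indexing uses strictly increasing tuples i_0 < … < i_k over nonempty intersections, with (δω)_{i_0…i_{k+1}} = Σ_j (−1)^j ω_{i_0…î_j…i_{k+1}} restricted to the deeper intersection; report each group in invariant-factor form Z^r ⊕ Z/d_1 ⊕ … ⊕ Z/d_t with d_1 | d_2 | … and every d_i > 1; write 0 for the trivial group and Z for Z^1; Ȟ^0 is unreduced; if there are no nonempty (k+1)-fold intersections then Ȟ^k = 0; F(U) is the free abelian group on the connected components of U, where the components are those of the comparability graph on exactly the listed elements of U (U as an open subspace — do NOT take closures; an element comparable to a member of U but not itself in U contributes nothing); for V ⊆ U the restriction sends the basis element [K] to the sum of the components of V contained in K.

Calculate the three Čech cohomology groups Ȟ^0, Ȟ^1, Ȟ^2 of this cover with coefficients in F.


cover nerve:
  V1={{q4},{q5},{q6},{q1,q4},{q2,q4},{q2,q5},{q3,q5},{q3,q6},{q4,q7},{q5,q6},{q1,q4,q7},{q2,q3,q5},{q3,q5,q6}} V2={{q7},{q1,q7},{q2,q7},{q4,q7},{q1,q2,q7},{q1,q4,q7}} V3={{q5},{q2,q5},{q3,q5},{q5,q6},{q2,q3,q5},{q3,q5,q6}} V4={{q1},{q2},{q3},{q1,q2},{q1,q3},{q1,q4},{q1,q7},{q2,q3},{q2,q4},{q2,q5},{q2,q7},{q3,q5},{q3,q6},{q1,q2,q7},{q1,q4,q7},{q2,q3,q5},{q3,q5,q6}}
  V12={{q4,q7},{q1,q4,q7}} V13={{q5},{q2,q5},{q3,q5},{q5,q6},{q2,q3,q5},{q3,q5,q6}} V14={{q1,q4},{q2,q4},{q2,q5},{q3,q5},{q3,q6},{q1,q4,q7},{q2,q3,q5},{q3,q5,q6}} V24={{q1,q7},{q2,q7},{q1,q2,q7},{q1,q4,q7}} V34={{q2,q5},{q3,q5},{q2,q3,q5},{q3,q5,q6}}
  V124={{q1,q4,q7}} V134={{q2,q5},{q3,q5},{q2,q3,q5},{q3,q5,q6}}
components per intersection:
  V1: {{q4},{q1,q4},{q2,q4},{q4,q7},{q1,q4,q7}} {{q5},{q6},{q2,q5},{q3,q5},{q3,q6},{q5,q6},{q2,q3,q5},{q3,q5,q6}}
  V2: {{q7},{q1,q7},{q2,q7},{q4,q7},{q1,q2,q7},{q1,q4,q7}}
  V3: {{q5},{q2,q5},{q3,q5},{q5,q6},{q2,q3,q5},{q3,q5,q6}}
  V4: {{q1},{q2},{q3},{q1,q2},{q1,q3},{q1,q4},{q1,q7},{q2,q3},{q2,q4},{q2,q5},{q2,q7},{q3,q5},{q3,q6},{q1,q2,q7},{q1,q4,q7},{q2,q3,q5},{q3,q5,q6}}
  V12: {{q4,q7},{q1,q4,q7}}
  V13: {{q5},{q2,q5},{q3,q5},{q5,q6},{q2,q3,q5},{q3,q5,q6}}
  V14: {{q1,q4},{q1,q4,q7}} {{q2,q4}} {{q2,q5},{q3,q5},{q3,q6},{q2,q3,q5},{q3,q5,q6}}
  V24: {{q1,q7},{q2,q7},{q1,q2,q7},{q1,q4,q7}}
  V34: {{q2,q5},{q3,q5},{q2,q3,q5},{q3,q5,q6}}
  V124: {{q1,q4,q7}}
  V134: {{q2,q5},{q3,q5},{q2,q3,q5},{q3,q5,q6}}
C dims 5,7,2; δ0: rk 4, SNF 1^4; δ1: rk 2, SNF 1^2
Ȟ^0: (5−4)−0=1 ⇒ Z
Ȟ^1: (7−2)−4=1 ⇒ Z
Ȟ^2: (2−0)−2=0 ⇒ 0

Ȟ^0 ≅ Z, Ȟ^1 ≅ Z, Ȟ^2 ≅ 0


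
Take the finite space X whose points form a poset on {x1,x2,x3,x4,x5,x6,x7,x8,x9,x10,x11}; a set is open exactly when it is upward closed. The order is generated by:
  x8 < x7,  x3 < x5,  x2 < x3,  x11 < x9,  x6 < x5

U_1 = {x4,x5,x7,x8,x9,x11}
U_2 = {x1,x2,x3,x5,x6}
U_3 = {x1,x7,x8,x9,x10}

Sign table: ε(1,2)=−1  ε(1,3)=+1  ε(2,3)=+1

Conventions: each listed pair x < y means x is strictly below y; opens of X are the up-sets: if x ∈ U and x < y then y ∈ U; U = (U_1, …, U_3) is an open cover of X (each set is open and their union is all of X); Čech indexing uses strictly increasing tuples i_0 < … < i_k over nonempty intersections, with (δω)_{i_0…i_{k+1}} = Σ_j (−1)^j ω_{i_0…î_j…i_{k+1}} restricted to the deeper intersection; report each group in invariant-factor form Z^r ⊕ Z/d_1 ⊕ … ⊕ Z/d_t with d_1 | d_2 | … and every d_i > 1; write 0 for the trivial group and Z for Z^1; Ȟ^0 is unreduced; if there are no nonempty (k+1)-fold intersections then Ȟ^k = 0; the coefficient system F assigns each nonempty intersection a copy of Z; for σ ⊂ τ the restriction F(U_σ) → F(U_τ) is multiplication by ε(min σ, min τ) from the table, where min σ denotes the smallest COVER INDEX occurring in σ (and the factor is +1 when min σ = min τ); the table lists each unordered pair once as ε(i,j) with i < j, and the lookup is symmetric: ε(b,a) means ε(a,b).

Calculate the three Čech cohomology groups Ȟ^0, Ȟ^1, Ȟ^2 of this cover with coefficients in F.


Ȟ^0 ≅ 0, Ȟ^1 ≅ Z/2, Ȟ^2 ≅ 0

nonempty overlaps:
  U12={x5} U13={x7,x8,x9} U23={x1}
C dims 3,3; δ0: rk 3, SNF 1^2·2
degree 0: 3−3−0 = 0 → Ȟ^0 ≅ 0
degree 1: 3−0−3 = 0 plus torsion [2] → Ȟ^1 ≅ Z/2
degree 2: 0−0−0 = 0 → Ȟ^2 ≅ 0


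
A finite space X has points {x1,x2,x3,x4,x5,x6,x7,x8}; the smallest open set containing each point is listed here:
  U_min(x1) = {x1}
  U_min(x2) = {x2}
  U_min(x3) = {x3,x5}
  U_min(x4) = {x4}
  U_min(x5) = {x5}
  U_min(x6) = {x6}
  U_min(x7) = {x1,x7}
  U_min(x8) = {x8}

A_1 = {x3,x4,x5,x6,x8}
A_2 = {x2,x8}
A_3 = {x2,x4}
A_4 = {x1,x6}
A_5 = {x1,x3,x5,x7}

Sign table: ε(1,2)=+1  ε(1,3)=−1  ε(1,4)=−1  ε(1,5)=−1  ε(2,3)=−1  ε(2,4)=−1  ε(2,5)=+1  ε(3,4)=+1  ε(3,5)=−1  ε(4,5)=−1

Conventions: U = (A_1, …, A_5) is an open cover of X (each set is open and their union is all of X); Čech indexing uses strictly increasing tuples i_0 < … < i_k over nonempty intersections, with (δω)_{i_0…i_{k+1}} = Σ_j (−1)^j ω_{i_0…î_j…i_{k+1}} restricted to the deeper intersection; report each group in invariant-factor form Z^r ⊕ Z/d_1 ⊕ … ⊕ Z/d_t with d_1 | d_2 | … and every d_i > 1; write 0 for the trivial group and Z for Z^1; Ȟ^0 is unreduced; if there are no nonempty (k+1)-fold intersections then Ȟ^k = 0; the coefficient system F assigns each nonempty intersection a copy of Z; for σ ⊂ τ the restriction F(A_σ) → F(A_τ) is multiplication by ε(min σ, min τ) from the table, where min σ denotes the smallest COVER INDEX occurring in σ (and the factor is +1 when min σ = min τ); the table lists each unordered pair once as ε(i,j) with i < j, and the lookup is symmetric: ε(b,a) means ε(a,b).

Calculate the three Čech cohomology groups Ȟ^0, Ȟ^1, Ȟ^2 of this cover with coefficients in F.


Ȟ^0(U;F) ≅ 0, Ȟ^1(U;F) ≅ Z ⊕ Z/2 and Ȟ^2(U;F) ≅ 0

nerve of the cover:
  A12={x8} A13={x4} A14={x6} A15={x3,x5} A23={x2} A45={x1}
C dims 5,6; δ0: rk 5, SNF 1^4·2
Ȟ^0 = (5 − 5) − 0 = 0, so Ȟ^0 ≅ 0
Ȟ^1 = (6 − 0) − 5 = 1 plus torsion [2], so Ȟ^1 ≅ Z ⊕ Z/2
Ȟ^2 = (0 − 0) − 0 = 0, so Ȟ^2 ≅ 0


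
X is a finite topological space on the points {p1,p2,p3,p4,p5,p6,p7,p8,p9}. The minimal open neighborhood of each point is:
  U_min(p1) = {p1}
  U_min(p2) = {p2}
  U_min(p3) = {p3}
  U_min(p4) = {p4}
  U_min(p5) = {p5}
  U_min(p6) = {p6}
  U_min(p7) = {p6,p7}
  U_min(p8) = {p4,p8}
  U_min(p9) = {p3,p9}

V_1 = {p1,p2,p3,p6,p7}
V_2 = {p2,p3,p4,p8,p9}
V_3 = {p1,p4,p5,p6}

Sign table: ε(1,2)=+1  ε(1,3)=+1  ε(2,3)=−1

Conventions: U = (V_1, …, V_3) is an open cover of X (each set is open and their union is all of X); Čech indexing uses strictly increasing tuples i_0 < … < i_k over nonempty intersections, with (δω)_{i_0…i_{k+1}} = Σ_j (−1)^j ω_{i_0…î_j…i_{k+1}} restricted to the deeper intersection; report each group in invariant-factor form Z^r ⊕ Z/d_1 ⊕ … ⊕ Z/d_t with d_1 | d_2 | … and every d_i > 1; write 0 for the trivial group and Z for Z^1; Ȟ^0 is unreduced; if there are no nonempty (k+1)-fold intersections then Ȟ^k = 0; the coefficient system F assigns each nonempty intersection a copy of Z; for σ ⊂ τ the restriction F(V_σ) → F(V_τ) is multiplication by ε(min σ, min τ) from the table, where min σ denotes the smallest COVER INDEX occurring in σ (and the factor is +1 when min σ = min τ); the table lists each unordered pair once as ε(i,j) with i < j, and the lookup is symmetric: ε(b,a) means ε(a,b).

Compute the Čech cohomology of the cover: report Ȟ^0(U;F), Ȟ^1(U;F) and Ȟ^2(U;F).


Ȟ^0 = 0; Ȟ^1 = Z/2; Ȟ^2 = 0

nerve of the cover:
  V12={p2,p3} V13={p1,p6} V23={p4}
C dims 3,3; δ0: rk 3, SNF 1^2·2
Ȟ^0 = (3 − 3) − 0 = 0, so Ȟ^0 ≅ 0
Ȟ^1 = (3 − 0) − 3 = 0 plus torsion [2], so Ȟ^1 ≅ Z/2
Ȟ^2 = (0 − 0) − 0 = 0, so Ȟ^2 ≅ 0


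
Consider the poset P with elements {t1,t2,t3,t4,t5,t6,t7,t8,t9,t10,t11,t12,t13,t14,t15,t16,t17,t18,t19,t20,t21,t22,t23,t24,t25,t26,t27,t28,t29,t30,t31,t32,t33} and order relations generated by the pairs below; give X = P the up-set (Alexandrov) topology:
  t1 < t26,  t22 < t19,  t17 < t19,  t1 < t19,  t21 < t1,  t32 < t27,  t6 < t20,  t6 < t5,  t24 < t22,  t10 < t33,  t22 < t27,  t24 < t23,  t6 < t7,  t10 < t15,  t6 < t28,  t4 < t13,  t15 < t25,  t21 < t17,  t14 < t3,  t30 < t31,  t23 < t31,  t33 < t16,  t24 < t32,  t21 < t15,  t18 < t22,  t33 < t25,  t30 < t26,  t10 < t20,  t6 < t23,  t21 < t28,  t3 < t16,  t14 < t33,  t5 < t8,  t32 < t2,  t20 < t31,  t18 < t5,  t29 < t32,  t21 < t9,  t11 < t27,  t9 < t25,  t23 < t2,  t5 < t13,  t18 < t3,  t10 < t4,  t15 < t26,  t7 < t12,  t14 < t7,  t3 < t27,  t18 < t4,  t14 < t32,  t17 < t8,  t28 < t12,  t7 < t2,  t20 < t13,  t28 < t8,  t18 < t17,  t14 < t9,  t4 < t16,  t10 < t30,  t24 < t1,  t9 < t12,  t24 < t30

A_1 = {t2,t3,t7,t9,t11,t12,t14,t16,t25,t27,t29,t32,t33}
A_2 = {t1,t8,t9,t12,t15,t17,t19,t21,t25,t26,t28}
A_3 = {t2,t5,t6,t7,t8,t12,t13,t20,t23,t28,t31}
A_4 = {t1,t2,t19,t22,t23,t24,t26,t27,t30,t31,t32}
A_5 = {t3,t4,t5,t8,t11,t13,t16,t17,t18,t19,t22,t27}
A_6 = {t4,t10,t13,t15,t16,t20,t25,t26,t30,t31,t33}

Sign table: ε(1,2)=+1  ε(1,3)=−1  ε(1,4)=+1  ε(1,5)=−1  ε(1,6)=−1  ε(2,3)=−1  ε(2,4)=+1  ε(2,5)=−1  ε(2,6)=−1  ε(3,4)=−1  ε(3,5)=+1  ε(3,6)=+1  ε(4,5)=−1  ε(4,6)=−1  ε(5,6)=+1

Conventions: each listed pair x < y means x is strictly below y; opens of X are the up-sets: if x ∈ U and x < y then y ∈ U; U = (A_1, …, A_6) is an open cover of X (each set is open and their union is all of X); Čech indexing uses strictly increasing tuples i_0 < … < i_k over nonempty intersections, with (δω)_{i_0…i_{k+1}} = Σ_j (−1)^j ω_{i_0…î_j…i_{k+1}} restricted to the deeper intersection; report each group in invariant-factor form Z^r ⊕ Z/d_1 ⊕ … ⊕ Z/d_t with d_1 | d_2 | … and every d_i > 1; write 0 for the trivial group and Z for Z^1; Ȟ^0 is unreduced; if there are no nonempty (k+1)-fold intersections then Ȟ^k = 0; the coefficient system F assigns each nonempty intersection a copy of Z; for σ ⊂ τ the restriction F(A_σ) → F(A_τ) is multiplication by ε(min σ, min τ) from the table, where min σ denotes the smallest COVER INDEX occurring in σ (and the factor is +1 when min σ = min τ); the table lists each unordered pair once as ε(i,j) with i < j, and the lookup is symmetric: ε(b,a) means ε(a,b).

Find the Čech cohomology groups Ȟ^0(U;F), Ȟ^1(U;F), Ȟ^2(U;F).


nonempty overlaps:
  A12={t9,t12,t25} A13={t2,t7,t12} A14={t2,t27,t32} A15={t3,t11,t16,t27} A16={t16,t25,t33} A23={t8,t12,t28} A24={t1,t19,t26} A25={t8,t17,t19} A26={t15,t25,t26} A34={t2,t23,t31} A35={t5,t8,t13} A36={t13,t20,t31} A45={t19,t22,t27} A46={t26,t30,t31} A56={t4,t13,t16}
  A123={t12} A126={t25} A134={t2} A145={t27} A156={t16} A235={t8} A245={t19} A246={t26} A346={t31} A356={t13}
C dims 6,15,10; δ0: rk 5, SNF 1^5; δ1: rk 10, SNF 1^9·2
degree 0: 6−5−0 = 1 → Ȟ^0 ≅ Z
degree 1: 15−10−5 = 0 → Ȟ^1 ≅ 0
degree 2: 10−0−10 = 0 plus torsion [2] → Ȟ^2 ≅ Z/2

Ȟ^0 = Z, Ȟ^1 = 0 and Ȟ^2 = Z/2


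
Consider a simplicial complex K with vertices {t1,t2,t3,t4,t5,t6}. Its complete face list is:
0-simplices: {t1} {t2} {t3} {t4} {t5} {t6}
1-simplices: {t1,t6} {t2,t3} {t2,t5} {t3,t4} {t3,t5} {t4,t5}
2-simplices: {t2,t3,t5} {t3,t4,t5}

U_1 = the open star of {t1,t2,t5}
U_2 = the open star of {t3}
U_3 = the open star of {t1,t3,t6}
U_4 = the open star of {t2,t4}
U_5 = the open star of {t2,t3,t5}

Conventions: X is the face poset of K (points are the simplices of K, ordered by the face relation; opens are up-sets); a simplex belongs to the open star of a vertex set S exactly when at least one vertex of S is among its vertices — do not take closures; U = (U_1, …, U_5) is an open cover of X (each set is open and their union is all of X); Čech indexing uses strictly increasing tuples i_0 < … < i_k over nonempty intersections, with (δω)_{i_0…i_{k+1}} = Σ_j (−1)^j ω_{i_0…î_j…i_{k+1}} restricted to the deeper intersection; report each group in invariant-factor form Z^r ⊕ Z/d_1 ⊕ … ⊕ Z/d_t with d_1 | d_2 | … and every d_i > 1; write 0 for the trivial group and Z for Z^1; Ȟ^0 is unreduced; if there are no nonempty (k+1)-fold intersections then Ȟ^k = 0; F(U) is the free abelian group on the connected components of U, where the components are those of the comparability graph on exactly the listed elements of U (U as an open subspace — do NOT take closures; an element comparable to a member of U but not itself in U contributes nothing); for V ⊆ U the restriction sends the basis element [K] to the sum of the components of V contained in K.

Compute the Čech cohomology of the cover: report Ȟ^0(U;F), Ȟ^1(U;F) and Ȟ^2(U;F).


nonempty overlaps:
  U1={{t1},{t2},{t5},{t1,t6},{t2,t3},{t2,t5},{t3,t5},{t4,t5},{t2,t3,t5},{t3,t4,t5}} U2={{t3},{t2,t3},{t3,t4},{t3,t5},{t2,t3,t5},{t3,t4,t5}} U3={{t1},{t3},{t6},{t1,t6},{t2,t3},{t3,t4},{t3,t5},{t2,t3,t5},{t3,t4,t5}} U4={{t2},{t4},{t2,t3},{t2,t5},{t3,t4},{t4,t5},{t2,t3,t5},{t3,t4,t5}} U5={{t2},{t3},{t5},{t2,t3},{t2,t5},{t3,t4},{t3,t5},{t4,t5},{t2,t3,t5},{t3,t4,t5}}
  U12={{t2,t3},{t3,t5},{t2,t3,t5},{t3,t4,t5}} U13={{t1},{t1,t6},{t2,t3},{t3,t5},{t2,t3,t5},{t3,t4,t5}} U14={{t2},{t2,t3},{t2,t5},{t4,t5},{t2,t3,t5},{t3,t4,t5}} U15={{t2},{t5},{t2,t3},{t2,t5},{t3,t5},{t4,t5},{t2,t3,t5},{t3,t4,t5}} U23={{t3},{t2,t3},{t3,t4},{t3,t5},{t2,t3,t5},{t3,t4,t5}} U24={{t2,t3},{t3,t4},{t2,t3,t5},{t3,t4,t5}} U25={{t3},{t2,t3},{t3,t4},{t3,t5},{t2,t3,t5},{t3,t4,t5}} U34={{t2,t3},{t3,t4},{t2,t3,t5},{t3,t4,t5}} U35={{t3},{t2,t3},{t3,t4},{t3,t5},{t2,t3,t5},{t3,t4,t5}} U45={{t2},{t2,t3},{t2,t5},{t3,t4},{t4,t5},{t2,t3,t5},{t3,t4,t5}}
  U123={{t2,t3},{t3,t5},{t2,t3,t5},{t3,t4,t5}} U124={{t2,t3},{t2,t3,t5},{t3,t4,t5}} U125={{t2,t3},{t3,t5},{t2,t3,t5},{t3,t4,t5}} U134={{t2,t3},{t2,t3,t5},{t3,t4,t5}} U135={{t2,t3},{t3,t5},{t2,t3,t5},{t3,t4,t5}} U145={{t2},{t2,t3},{t2,t5},{t4,t5},{t2,t3,t5},{t3,t4,t5}} U234={{t2,t3},{t3,t4},{t2,t3,t5},{t3,t4,t5}} U235={{t3},{t2,t3},{t3,t4},{t3,t5},{t2,t3,t5},{t3,t4,t5}} U245={{t2,t3},{t3,t4},{t2,t3,t5},{t3,t4,t5}} U345={{t2,t3},{t3,t4},{t2,t3,t5},{t3,t4,t5}}
  U1234={{t2,t3},{t2,t3,t5},{t3,t4,t5}} U1235={{t2,t3},{t3,t5},{t2,t3,t5},{t3,t4,t5}} U1245={{t2,t3},{t2,t3,t5},{t3,t4,t5}} U1345={{t2,t3},{t2,t3,t5},{t3,t4,t5}} U2345={{t2,t3},{t3,t4},{t2,t3,t5},{t3,t4,t5}}
  U12345={{t2,t3},{t2,t3,t5},{t3,t4,t5}}
components per intersection:
  U1: {{t1},{t1,t6}} {{t2},{t5},{t2,t3},{t2,t5},{t3,t5},{t4,t5},{t2,t3,t5},{t3,t4,t5}}
  U2: {{t3},{t2,t3},{t3,t4},{t3,t5},{t2,t3,t5},{t3,t4,t5}}
  U3: {{t1},{t6},{t1,t6}} {{t3},{t2,t3},{t3,t4},{t3,t5},{t2,t3,t5},{t3,t4,t5}}
  U4: {{t2},{t2,t3},{t2,t5},{t2,t3,t5}} {{t4},{t3,t4},{t4,t5},{t3,t4,t5}}
  U5: {{t2},{t3},{t5},{t2,t3},{t2,t5},{t3,t4},{t3,t5},{t4,t5},{t2,t3,t5},{t3,t4,t5}}
  U12: {{t2,t3},{t3,t5},{t2,t3,t5},{t3,t4,t5}}
  U13: {{t1},{t1,t6}} {{t2,t3},{t3,t5},{t2,t3,t5},{t3,t4,t5}}
  U14: {{t2},{t2,t3},{t2,t5},{t2,t3,t5}} {{t4,t5},{t3,t4,t5}}
  U15: {{t2},{t5},{t2,t3},{t2,t5},{t3,t5},{t4,t5},{t2,t3,t5},{t3,t4,t5}}
  U23: {{t3},{t2,t3},{t3,t4},{t3,t5},{t2,t3,t5},{t3,t4,t5}}
  U24: {{t2,t3},{t2,t3,t5}} {{t3,t4},{t3,t4,t5}}
  U25: {{t3},{t2,t3},{t3,t4},{t3,t5},{t2,t3,t5},{t3,t4,t5}}
  U34: {{t2,t3},{t2,t3,t5}} {{t3,t4},{t3,t4,t5}}
  U35: {{t3},{t2,t3},{t3,t4},{t3,t5},{t2,t3,t5},{t3,t4,t5}}
  U45: {{t2},{t2,t3},{t2,t5},{t2,t3,t5}} {{t3,t4},{t4,t5},{t3,t4,t5}}
  U123: {{t2,t3},{t3,t5},{t2,t3,t5},{t3,t4,t5}}
  U124: {{t2,t3},{t2,t3,t5}} {{t3,t4,t5}}
  U125: {{t2,t3},{t3,t5},{t2,t3,t5},{t3,t4,t5}}
  U134: {{t2,t3},{t2,t3,t5}} {{t3,t4,t5}}
  U135: {{t2,t3},{t3,t5},{t2,t3,t5},{t3,t4,t5}}
  U145: {{t2},{t2,t3},{t2,t5},{t2,t3,t5}} {{t4,t5},{t3,t4,t5}}
  U234: {{t2,t3},{t2,t3,t5}} {{t3,t4},{t3,t4,t5}}
  U235: {{t3},{t2,t3},{t3,t4},{t3,t5},{t2,t3,t5},{t3,t4,t5}}
  U245: {{t2,t3},{t2,t3,t5}} {{t3,t4},{t3,t4,t5}}
  U345: {{t2,t3},{t2,t3,t5}} {{t3,t4},{t3,t4,t5}}
  U1234: {{t2,t3},{t2,t3,t5}} {{t3,t4,t5}}
  U1235: {{t2,t3},{t3,t5},{t2,t3,t5},{t3,t4,t5}}
  U1245: {{t2,t3},{t2,t3,t5}} {{t3,t4,t5}}
  U1345: {{t2,t3},{t2,t3,t5}} {{t3,t4,t5}}
  U2345: {{t2,t3},{t2,t3,t5}} {{t3,t4},{t3,t4,t5}}
  U12345: {{t2,t3},{t2,t3,t5}} {{t3,t4,t5}}
C dims 8,15,16,9; δ0: rk 6, SNF 1^6; δ1: rk 9, SNF 1^9; δ2: rk 7, SNF 1^7
degree 0: 8−6−0 = 2 → Ȟ^0 ≅ Z^2
degree 1: 15−9−6 = 0 → Ȟ^1 ≅ 0
degree 2: 16−7−9 = 0 → Ȟ^2 ≅ 0

Ȟ^0 ≅ Z^2; Ȟ^1 ≅ 0; Ȟ^2 ≅ 0


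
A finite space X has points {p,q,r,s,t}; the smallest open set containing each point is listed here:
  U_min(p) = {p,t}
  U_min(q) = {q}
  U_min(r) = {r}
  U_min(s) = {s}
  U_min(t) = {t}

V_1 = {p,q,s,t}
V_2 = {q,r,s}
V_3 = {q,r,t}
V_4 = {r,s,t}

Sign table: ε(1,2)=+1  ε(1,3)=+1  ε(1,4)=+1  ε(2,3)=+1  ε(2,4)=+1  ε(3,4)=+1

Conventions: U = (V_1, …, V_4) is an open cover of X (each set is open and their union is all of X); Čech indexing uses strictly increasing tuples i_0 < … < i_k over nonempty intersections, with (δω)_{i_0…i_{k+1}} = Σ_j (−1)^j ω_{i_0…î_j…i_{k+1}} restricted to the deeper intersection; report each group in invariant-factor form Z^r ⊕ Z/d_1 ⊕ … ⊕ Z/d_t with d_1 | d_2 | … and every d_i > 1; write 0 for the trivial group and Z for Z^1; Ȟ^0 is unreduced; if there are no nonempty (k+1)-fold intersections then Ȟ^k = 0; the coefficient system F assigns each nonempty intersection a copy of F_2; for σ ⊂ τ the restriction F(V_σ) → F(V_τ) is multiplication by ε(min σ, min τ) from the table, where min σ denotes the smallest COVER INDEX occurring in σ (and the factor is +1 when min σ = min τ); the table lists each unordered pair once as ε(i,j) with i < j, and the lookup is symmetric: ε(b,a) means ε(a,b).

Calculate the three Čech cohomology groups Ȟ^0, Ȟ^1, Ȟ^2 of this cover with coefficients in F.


Ȟ^0 = Z/2,  Ȟ^1 = 0,  Ȟ^2 = Z/2

nonempty overlaps:
  V12={q,s} V13={q,t} V14={s,t} V23={q,r} V24={r,s} V34={r,t}
  V123={q} V124={s} V134={t} V234={r}
C dims 4,6,4; δ0: rk_F2 3; δ1: rk_F2 3
degree 0: 4−3−0 = 1 → Ȟ^0 ≅ Z/2
degree 1: 6−3−3 = 0 → Ȟ^1 ≅ 0
degree 2: 4−0−3 = 1 → Ȟ^2 ≅ Z/2


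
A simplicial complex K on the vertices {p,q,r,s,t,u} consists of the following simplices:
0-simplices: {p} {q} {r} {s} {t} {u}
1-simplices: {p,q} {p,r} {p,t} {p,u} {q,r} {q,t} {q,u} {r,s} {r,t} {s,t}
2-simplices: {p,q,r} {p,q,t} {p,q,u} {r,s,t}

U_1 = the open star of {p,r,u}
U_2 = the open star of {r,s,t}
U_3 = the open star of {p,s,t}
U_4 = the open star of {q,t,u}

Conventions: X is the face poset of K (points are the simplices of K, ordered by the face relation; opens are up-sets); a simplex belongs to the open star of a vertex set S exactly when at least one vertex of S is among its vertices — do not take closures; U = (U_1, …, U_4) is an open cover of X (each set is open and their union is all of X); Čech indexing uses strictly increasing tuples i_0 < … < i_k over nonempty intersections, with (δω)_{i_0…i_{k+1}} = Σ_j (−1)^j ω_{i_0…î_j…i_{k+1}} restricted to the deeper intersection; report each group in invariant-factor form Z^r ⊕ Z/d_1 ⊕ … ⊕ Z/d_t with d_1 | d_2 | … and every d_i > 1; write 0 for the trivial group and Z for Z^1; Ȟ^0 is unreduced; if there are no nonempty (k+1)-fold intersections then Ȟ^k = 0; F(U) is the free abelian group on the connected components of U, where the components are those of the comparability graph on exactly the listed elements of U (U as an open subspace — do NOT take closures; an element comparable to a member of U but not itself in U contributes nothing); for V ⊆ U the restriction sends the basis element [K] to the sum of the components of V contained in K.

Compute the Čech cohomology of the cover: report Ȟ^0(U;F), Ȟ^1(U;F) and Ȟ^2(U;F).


nonempty overlaps:
  U1={{p},{r},{u},{p,q},{p,r},{p,t},{p,u},{q,r},{q,u},{r,s},{r,t},{p,q,r},{p,q,t},{p,q,u},{r,s,t}} U2={{r},{s},{t},{p,r},{p,t},{q,r},{q,t},{r,s},{r,t},{s,t},{p,q,r},{p,q,t},{r,s,t}} U3={{p},{s},{t},{p,q},{p,r},{p,t},{p,u},{q,t},{r,s},{r,t},{s,t},{p,q,r},{p,q,t},{p,q,u},{r,s,t}} U4={{q},{t},{u},{p,q},{p,t},{p,u},{q,r},{q,t},{q,u},{r,t},{s,t},{p,q,r},{p,q,t},{p,q,u},{r,s,t}}
  U12={{r},{p,r},{p,t},{q,r},{r,s},{r,t},{p,q,r},{p,q,t},{r,s,t}} U13={{p},{p,q},{p,r},{p,t},{p,u},{r,s},{r,t},{p,q,r},{p,q,t},{p,q,u},{r,s,t}} U14={{u},{p,q},{p,t},{p,u},{q,r},{q,u},{r,t},{p,q,r},{p,q,t},{p,q,u},{r,s,t}} U23={{s},{t},{p,r},{p,t},{q,t},{r,s},{r,t},{s,t},{p,q,r},{p,q,t},{r,s,t}} U24={{t},{p,t},{q,r},{q,t},{r,t},{s,t},{p,q,r},{p,q,t},{r,s,t}} U34={{t},{p,q},{p,t},{p,u},{q,t},{r,t},{s,t},{p,q,r},{p,q,t},{p,q,u},{r,s,t}}
  U123={{p,r},{p,t},{r,s},{r,t},{p,q,r},{p,q,t},{r,s,t}} U124={{p,t},{q,r},{r,t},{p,q,r},{p,q,t},{r,s,t}} U134={{p,q},{p,t},{p,u},{r,t},{p,q,r},{p,q,t},{p,q,u},{r,s,t}} U234={{t},{p,t},{q,t},{r,t},{s,t},{p,q,r},{p,q,t},{r,s,t}}
  U1234={{p,t},{r,t},{p,q,r},{p,q,t},{r,s,t}}
components per intersection:
  U1: {{p},{r},{u},{p,q},{p,r},{p,t},{p,u},{q,r},{q,u},{r,s},{r,t},{p,q,r},{p,q,t},{p,q,u},{r,s,t}}
  U2: {{r},{s},{t},{p,r},{p,t},{q,r},{q,t},{r,s},{r,t},{s,t},{p,q,r},{p,q,t},{r,s,t}}
  U3: {{p},{s},{t},{p,q},{p,r},{p,t},{p,u},{q,t},{r,s},{r,t},{s,t},{p,q,r},{p,q,t},{p,q,u},{r,s,t}}
  U4: {{q},{t},{u},{p,q},{p,t},{p,u},{q,r},{q,t},{q,u},{r,t},{s,t},{p,q,r},{p,q,t},{p,q,u},{r,s,t}}
  U12: {{r},{p,r},{q,r},{r,s},{r,t},{p,q,r},{r,s,t}} {{p,t},{p,q,t}}
  U13: {{p},{p,q},{p,r},{p,t},{p,u},{p,q,r},{p,q,t},{p,q,u}} {{r,s},{r,t},{r,s,t}}
  U14: {{u},{p,q},{p,t},{p,u},{q,r},{q,u},{p,q,r},{p,q,t},{p,q,u}} {{r,t},{r,s,t}}
  U23: {{s},{t},{p,t},{q,t},{r,s},{r,t},{s,t},{p,q,t},{r,s,t}} {{p,r},{p,q,r}}
  U24: {{t},{p,t},{q,t},{r,t},{s,t},{p,q,t},{r,s,t}} {{q,r},{p,q,r}}
  U34: {{t},{p,q},{p,t},{p,u},{q,t},{r,t},{s,t},{p,q,r},{p,q,t},{p,q,u},{r,s,t}}
  U123: {{p,r},{p,q,r}} {{p,t},{p,q,t}} {{r,s},{r,t},{r,s,t}}
  U124: {{p,t},{p,q,t}} {{q,r},{p,q,r}} {{r,t},{r,s,t}}
  U134: {{p,q},{p,t},{p,u},{p,q,r},{p,q,t},{p,q,u}} {{r,t},{r,s,t}}
  U234: {{t},{p,t},{q,t},{r,t},{s,t},{p,q,t},{r,s,t}} {{p,q,r}}
  U1234: {{p,t},{p,q,t}} {{r,t},{r,s,t}} {{p,q,r}}
C dims 4,11,10,3; δ0: rk 3, SNF 1^3; δ1: rk 7, SNF 1^7; δ2: rk 3, SNF 1^3
degree 0: 4−3−0 = 1 → Ȟ^0 ≅ Z
degree 1: 11−7−3 = 1 → Ȟ^1 ≅ Z
degree 2: 10−3−7 = 0 → Ȟ^2 ≅ 0

Ȟ^0 ≅ Z, Ȟ^1 ≅ Z, Ȟ^2 ≅ 0


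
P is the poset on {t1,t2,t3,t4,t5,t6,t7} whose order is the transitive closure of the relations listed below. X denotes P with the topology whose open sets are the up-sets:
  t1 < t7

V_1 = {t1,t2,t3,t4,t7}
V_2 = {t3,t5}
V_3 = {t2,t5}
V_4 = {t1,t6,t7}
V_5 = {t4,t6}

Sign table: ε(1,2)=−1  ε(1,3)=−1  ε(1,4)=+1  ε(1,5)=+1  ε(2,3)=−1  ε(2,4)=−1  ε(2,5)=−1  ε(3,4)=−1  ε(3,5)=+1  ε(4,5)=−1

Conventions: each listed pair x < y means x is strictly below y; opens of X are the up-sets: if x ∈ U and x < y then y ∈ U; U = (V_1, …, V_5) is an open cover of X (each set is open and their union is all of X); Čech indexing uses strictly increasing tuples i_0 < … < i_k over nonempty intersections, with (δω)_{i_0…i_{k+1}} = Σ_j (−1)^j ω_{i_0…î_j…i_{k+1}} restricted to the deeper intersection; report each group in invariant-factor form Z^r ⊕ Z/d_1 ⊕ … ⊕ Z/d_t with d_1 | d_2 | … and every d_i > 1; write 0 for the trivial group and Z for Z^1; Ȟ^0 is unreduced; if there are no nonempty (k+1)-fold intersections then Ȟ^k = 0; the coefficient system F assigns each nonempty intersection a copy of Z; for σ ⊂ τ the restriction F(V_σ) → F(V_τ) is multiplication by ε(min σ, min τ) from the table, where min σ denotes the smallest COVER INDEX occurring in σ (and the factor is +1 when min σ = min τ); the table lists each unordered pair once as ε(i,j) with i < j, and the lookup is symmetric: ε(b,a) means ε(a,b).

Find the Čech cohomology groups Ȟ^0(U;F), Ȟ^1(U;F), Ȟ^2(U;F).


Ȟ^0 = 0; Ȟ^1 = Z ⊕ Z/2; Ȟ^2 = 0

intersection data:
  V12={t3} V13={t2} V14={t1,t7} V15={t4} V23={t5} V45={t6}
C dims 5,6; δ0: rk 5, SNF 1^4·2
Ȟ^0 = (5 − 5) − 0 = 0, so Ȟ^0 ≅ 0
Ȟ^1 = (6 − 0) − 5 = 1 plus torsion [2], so Ȟ^1 ≅ Z ⊕ Z/2
Ȟ^2 = (0 − 0) − 0 = 0, so Ȟ^2 ≅ 0


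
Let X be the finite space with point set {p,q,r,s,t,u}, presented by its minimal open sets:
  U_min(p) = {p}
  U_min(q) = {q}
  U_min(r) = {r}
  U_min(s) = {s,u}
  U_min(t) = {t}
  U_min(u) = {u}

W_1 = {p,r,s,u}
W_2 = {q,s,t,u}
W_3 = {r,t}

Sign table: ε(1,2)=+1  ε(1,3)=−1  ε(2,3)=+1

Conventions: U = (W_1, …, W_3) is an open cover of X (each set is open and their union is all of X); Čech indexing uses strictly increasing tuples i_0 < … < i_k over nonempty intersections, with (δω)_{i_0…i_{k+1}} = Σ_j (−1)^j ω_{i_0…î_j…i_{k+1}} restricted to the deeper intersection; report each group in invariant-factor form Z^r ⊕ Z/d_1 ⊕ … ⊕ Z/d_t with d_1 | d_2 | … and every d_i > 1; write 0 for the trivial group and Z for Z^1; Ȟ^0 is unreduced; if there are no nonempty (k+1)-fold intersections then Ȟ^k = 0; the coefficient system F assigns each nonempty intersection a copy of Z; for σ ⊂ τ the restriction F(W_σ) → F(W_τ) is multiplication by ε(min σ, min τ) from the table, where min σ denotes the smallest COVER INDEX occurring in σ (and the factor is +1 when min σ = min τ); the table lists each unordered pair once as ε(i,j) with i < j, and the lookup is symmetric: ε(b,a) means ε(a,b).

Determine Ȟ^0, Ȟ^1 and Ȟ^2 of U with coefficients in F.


Ȟ^0 ≅ 0, Ȟ^1 ≅ Z/2, Ȟ^2 ≅ 0

nerve of the cover:
  W12={s,u} W13={r} W23={t}
C dims 3,3; δ0: rk 3, SNF 1^2·2
Ȟ^0 = (3 − 3) − 0 = 0, so Ȟ^0 ≅ 0
Ȟ^1 = (3 − 0) − 3 = 0 plus torsion [2], so Ȟ^1 ≅ Z/2
Ȟ^2 = (0 − 0) − 0 = 0, so Ȟ^2 ≅ 0


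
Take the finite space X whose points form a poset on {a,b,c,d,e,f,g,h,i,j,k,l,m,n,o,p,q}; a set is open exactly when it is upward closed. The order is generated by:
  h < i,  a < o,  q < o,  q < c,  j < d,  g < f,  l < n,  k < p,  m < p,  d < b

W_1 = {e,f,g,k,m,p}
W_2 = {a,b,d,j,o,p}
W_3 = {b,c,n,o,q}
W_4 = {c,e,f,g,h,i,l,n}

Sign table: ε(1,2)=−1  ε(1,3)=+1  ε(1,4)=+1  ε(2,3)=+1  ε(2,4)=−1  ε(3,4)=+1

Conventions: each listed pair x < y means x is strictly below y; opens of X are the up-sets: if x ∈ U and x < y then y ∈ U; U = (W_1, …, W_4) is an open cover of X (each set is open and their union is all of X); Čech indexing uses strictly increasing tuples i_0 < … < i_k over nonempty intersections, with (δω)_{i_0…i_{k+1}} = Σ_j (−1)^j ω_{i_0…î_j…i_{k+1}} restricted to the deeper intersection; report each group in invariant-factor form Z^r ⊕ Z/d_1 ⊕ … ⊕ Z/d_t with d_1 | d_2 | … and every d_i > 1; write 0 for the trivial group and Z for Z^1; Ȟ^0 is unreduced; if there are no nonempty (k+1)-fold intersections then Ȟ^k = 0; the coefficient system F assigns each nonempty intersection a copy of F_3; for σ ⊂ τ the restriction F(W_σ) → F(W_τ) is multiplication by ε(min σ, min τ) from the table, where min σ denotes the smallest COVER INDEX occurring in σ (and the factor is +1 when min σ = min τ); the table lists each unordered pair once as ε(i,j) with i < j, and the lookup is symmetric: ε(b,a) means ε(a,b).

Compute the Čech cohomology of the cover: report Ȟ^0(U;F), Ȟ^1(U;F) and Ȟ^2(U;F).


Ȟ^0 ≅ 0, Ȟ^1 ≅ 0 and Ȟ^2 ≅ 0

nerve simplices:
  W12={p} W14={e,f,g} W23={b,o} W34={c,n}
C dims 4,4; δ0: rk_F3 4
degree 0: 4−4−0 = 0 → Ȟ^0 ≅ 0
degree 1: 4−0−4 = 0 → Ȟ^1 ≅ 0
degree 2: 0−0−0 = 0 → Ȟ^2 ≅ 0


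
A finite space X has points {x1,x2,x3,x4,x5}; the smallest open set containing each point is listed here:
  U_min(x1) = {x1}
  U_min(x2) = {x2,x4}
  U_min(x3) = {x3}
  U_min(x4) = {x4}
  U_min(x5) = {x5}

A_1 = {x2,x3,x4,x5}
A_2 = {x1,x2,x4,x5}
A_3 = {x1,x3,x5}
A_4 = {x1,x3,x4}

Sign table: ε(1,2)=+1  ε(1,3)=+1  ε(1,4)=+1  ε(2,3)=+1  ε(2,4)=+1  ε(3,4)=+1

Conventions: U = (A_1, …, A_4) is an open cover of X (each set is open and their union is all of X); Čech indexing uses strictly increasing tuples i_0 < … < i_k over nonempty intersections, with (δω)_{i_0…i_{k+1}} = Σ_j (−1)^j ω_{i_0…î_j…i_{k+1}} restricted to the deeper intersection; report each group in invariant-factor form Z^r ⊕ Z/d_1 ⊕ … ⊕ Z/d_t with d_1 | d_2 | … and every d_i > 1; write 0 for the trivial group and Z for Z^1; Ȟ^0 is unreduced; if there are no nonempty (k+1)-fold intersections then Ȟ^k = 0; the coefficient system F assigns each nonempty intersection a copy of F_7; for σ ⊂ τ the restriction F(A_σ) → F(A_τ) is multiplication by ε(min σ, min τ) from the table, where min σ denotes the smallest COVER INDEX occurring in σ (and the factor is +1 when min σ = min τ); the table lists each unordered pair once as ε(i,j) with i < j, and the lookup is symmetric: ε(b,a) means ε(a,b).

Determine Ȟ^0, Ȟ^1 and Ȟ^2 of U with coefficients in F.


nonempty overlaps:
  A12={x2,x4,x5} A13={x3,x5} A14={x3,x4} A23={x1,x5} A24={x1,x4} A34={x1,x3}
  A123={x5} A124={x4} A134={x3} A234={x1}
C dims 4,6,4; δ0: rk_F7 3; δ1: rk_F7 3
degree 0: 4−3−0 = 1 → Ȟ^0 ≅ Z/7
degree 1: 6−3−3 = 0 → Ȟ^1 ≅ 0
degree 2: 4−0−3 = 1 → Ȟ^2 ≅ Z/7

Ȟ^0 ≅ Z/7, Ȟ^1 ≅ 0, Ȟ^2 ≅ Z/7


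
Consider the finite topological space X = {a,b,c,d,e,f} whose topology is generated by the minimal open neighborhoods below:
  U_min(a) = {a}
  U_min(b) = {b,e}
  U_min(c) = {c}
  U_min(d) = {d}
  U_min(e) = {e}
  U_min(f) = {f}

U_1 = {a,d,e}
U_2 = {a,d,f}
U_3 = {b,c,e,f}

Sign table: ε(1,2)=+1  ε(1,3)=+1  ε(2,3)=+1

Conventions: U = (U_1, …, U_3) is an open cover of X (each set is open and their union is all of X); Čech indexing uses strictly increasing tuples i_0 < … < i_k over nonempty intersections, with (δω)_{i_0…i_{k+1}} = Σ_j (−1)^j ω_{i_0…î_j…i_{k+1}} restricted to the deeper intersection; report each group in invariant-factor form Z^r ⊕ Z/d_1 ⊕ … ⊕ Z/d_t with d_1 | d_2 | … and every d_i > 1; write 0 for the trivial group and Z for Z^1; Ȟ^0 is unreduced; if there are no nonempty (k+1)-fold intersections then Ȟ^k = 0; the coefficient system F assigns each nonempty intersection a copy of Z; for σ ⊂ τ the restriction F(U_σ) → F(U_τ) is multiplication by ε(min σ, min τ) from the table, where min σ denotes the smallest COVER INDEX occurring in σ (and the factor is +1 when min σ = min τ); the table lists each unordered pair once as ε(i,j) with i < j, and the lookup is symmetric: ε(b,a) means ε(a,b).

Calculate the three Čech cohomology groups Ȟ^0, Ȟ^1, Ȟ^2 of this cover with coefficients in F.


nonempty overlaps:
  U12={a,d} U13={e} U23={f}
C dims 3,3; δ0: rk 2, SNF 1^2
degree 0: 3−2−0 = 1 → Ȟ^0 ≅ Z
degree 1: 3−0−2 = 1 → Ȟ^1 ≅ Z
degree 2: 0−0−0 = 0 → Ȟ^2 ≅ 0

Ȟ^0 ≅ Z,  Ȟ^1 ≅ Z,  Ȟ^2 ≅ 0


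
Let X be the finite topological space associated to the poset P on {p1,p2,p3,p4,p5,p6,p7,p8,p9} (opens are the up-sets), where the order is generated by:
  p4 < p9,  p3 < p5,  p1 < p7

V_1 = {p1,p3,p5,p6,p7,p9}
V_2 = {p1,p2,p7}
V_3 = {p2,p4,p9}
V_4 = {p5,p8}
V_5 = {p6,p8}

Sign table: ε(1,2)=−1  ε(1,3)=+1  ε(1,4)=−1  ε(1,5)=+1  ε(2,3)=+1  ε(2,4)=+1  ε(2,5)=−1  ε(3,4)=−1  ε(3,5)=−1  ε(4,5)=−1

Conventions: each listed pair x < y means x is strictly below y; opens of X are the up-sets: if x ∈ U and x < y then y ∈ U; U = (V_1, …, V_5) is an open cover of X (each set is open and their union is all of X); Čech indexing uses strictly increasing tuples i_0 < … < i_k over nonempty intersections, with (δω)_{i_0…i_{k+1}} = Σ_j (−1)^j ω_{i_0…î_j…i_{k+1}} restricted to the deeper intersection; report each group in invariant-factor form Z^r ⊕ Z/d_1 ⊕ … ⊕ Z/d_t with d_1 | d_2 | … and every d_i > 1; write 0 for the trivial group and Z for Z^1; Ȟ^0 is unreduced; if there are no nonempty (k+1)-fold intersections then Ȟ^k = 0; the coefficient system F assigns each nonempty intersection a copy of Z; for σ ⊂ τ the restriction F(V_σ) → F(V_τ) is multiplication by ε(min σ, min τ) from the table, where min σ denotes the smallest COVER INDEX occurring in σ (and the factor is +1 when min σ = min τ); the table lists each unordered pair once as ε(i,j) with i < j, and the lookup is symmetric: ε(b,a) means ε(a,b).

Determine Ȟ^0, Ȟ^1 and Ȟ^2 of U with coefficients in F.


Ȟ^0 ≅ 0; Ȟ^1 ≅ Z ⊕ Z/2; Ȟ^2 ≅ 0

nerve simplices:
  V12={p1,p7} V13={p9} V14={p5} V15={p6} V23={p2} V45={p8}
C dims 5,6; δ0: rk 5, SNF 1^4·2
degree 0: 5−5−0 = 0 → Ȟ^0 ≅ 0
degree 1: 6−0−5 = 1 plus torsion [2] → Ȟ^1 ≅ Z ⊕ Z/2
degree 2: 0−0−0 = 0 → Ȟ^2 ≅ 0


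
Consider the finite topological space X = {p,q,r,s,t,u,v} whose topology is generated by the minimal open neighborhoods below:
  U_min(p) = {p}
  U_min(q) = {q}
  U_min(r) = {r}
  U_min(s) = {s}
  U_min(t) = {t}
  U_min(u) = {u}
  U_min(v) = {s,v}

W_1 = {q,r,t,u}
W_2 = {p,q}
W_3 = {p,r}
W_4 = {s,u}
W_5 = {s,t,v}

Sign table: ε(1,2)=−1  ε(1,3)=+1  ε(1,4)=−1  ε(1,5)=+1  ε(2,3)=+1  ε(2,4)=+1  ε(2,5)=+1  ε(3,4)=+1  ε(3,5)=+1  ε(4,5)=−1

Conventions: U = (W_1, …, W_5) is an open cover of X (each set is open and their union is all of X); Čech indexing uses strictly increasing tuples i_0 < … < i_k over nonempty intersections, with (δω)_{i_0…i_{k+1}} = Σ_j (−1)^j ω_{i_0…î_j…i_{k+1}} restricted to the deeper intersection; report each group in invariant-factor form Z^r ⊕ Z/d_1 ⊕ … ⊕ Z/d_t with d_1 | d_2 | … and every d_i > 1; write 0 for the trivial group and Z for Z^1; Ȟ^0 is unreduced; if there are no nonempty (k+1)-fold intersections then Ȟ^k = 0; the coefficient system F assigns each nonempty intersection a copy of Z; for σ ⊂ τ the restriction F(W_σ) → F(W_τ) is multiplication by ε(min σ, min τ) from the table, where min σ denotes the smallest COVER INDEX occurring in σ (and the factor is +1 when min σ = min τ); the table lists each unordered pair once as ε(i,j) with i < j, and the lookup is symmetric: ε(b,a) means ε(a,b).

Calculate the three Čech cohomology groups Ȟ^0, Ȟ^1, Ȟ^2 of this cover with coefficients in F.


nerve of the cover:
  W12={q} W13={r} W14={u} W15={t} W23={p} W45={s}
C dims 5,6; δ0: rk 5, SNF 1^4·2
Ȟ^0 = (5 − 5) − 0 = 0, so Ȟ^0 ≅ 0
Ȟ^1 = (6 − 0) − 5 = 1 plus torsion [2], so Ȟ^1 ≅ Z ⊕ Z/2
Ȟ^2 = (0 − 0) − 0 = 0, so Ȟ^2 ≅ 0

Ȟ^0 ≅ 0; Ȟ^1 ≅ Z ⊕ Z/2; Ȟ^2 ≅ 0


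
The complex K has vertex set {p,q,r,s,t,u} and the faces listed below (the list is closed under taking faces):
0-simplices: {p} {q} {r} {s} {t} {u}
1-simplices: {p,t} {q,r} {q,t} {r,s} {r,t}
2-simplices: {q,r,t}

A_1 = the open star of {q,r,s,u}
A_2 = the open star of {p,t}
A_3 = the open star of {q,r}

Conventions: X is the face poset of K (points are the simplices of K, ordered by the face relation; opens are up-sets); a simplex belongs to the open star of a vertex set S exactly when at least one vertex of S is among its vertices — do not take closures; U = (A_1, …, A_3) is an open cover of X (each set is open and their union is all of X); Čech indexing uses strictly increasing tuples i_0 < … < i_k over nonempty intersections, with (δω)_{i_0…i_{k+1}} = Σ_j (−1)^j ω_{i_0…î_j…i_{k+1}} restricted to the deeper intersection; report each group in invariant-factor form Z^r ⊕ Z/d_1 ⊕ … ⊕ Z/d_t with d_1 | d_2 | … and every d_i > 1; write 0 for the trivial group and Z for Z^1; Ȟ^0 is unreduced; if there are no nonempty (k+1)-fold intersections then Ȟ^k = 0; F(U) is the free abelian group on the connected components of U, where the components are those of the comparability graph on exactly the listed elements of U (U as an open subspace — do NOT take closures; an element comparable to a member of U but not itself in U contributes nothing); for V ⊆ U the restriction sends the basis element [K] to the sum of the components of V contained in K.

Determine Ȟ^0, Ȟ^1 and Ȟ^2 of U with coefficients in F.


intersection data:
  A1={{q},{r},{s},{u},{q,r},{q,t},{r,s},{r,t},{q,r,t}} A2={{p},{t},{p,t},{q,t},{r,t},{q,r,t}} A3={{q},{r},{q,r},{q,t},{r,s},{r,t},{q,r,t}}
  A12={{q,t},{r,t},{q,r,t}} A13={{q},{r},{q,r},{q,t},{r,s},{r,t},{q,r,t}} A23={{q,t},{r,t},{q,r,t}}
  A123={{q,t},{r,t},{q,r,t}}
components per intersection:
  A1: {{q},{r},{s},{q,r},{q,t},{r,s},{r,t},{q,r,t}} {{u}}
  A2: {{p},{t},{p,t},{q,t},{r,t},{q,r,t}}
  A3: {{q},{r},{q,r},{q,t},{r,s},{r,t},{q,r,t}}
  A12: {{q,t},{r,t},{q,r,t}}
  A13: {{q},{r},{q,r},{q,t},{r,s},{r,t},{q,r,t}}
  A23: {{q,t},{r,t},{q,r,t}}
  A123: {{q,t},{r,t},{q,r,t}}
C dims 4,3,1; δ0: rk 2, SNF 1^2; δ1: rk 1, SNF 1^1
Ȟ^0 = (4 − 2) − 0 = 2, so Ȟ^0 ≅ Z^2
Ȟ^1 = (3 − 1) − 2 = 0, so Ȟ^1 ≅ 0
Ȟ^2 = (1 − 0) − 1 = 0, so Ȟ^2 ≅ 0

Ȟ^0 = Z^2,  Ȟ^1 = 0,  Ȟ^2 = 0
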